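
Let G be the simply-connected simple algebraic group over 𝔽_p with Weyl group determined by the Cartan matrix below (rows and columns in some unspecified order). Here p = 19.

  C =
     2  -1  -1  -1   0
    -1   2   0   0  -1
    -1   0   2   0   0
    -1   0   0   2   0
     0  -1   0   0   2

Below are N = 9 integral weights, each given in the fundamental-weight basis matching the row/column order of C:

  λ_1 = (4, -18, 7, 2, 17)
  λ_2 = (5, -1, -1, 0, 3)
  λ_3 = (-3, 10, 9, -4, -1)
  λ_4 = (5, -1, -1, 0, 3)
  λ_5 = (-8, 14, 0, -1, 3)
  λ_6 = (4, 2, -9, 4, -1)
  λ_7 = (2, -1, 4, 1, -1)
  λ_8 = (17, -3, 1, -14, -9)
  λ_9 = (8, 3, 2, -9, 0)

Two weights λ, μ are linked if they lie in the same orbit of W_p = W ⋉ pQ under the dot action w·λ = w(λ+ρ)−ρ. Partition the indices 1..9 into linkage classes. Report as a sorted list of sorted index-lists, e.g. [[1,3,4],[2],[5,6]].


Root system D_5: the 5×5 matrix C matches after relabeling.

Alcove-folded reps (p=19, 9 weights, presented ϖ-order):

    [1] (1, 1, 3, 8, 1)
    [2] (6, 0, 0, 1, 4)
    [3] (3, 0, 5, 2, 0)
    [4] (6, 0, 0, 1, 4)
    [5] (6, 0, 0, 1, 4)
    [6] (3, 0, 5, 2, 0)
    [7] (3, 0, 5, 2, 0)
    [8] (1, 1, 3, 8, 1)
    [9] (1, 1, 3, 8, 1)

The 9 indices split into 3 linkage classes (same alcove rep ⇔ same W_19-dot-orbit):

[[1, 8, 9], [2, 4, 5], [3, 6, 7]]


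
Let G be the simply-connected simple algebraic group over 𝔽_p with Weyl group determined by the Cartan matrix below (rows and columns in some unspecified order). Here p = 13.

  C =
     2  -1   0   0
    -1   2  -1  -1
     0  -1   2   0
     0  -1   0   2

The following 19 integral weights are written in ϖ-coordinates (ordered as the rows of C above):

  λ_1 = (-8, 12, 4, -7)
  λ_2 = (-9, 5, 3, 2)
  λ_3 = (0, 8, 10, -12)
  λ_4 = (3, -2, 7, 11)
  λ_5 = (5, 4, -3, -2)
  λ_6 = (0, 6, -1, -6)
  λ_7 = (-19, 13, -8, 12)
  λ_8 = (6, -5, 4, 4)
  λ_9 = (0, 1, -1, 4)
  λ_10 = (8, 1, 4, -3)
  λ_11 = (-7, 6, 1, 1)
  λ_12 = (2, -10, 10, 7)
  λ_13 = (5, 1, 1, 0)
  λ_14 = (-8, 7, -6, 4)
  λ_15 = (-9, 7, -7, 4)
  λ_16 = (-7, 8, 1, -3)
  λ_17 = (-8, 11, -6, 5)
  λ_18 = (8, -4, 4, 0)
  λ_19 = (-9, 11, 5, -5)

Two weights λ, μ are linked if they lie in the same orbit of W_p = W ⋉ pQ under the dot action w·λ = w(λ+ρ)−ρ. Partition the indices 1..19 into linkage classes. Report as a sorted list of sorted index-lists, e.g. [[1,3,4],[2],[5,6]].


C ↔ D_4 under row/col permutation; |W(D_4)| = 192.

Alcove-folded reps (p=13, 19 weights, presented ϖ-order):

  λ_1 → (2, 5, 0, 1);  λ_2 → (6, 2, 2, 1);  λ_3 → (6, 1, 2, 2);  λ_4 → (6, 1, 2, 2);  λ_5 → (6, 2, 2, 1);  λ_6 → (1, 2, 0, 5);  λ_7 → (1, 0, 2, 4);  λ_8 → (3, 4, 1, 1);  λ_9 → (1, 2, 0, 5);  λ_10 → (6, 2, 2, 1);  λ_11 → (6, 1, 2, 2);  λ_12 → (6, 2, 2, 1);  λ_13 → (6, 2, 2, 1);  λ_14 → (3, 4, 1, 1);  λ_15 → (2, 5, 0, 1);  λ_16 → (6, 1, 2, 2);  λ_17 → (2, 5, 0, 1);  λ_18 → (6, 1, 2, 2);  λ_19 → (3, 4, 1, 1)

Partition of {1..19} into 6 W_13-dot-orbits:

[[1, 15, 17], [2, 5, 10, 12, 13], [3, 4, 11, 16, 18], [6, 9], [7], [8, 14, 19]]


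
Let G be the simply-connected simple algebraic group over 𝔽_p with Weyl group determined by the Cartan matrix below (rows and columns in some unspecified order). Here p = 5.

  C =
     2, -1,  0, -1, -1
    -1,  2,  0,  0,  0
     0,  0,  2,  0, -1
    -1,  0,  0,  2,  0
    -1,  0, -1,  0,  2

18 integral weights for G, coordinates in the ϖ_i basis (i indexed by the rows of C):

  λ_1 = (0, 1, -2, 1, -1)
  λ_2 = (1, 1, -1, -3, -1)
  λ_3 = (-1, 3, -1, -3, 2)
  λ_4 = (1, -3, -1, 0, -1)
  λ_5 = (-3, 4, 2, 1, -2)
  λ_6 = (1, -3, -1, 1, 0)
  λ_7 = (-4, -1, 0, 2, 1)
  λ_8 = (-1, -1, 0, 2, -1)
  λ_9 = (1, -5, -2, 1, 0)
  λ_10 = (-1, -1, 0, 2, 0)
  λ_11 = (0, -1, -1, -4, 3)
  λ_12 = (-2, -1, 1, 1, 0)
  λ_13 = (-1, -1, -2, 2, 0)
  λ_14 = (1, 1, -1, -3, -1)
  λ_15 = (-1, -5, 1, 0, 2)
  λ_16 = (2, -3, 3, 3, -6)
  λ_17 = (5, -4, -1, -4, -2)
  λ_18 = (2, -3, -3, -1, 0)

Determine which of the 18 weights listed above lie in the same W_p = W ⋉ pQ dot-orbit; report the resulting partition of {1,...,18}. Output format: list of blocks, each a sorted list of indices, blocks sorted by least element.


C ↔ D_5 under row/col permutation; |W(D_5)| = 1920.

λ_j+ρ reflected into Ā_5 (⟨·,θ^∨⟩≤5); 5-tuples as given:

  λ_1+ρ ↦ (0, 2, 0, 2, 0) · λ_2+ρ ↦ (0, 2, 0, 2, 0) · λ_3+ρ ↦ (0, 2, 2, 0, 0) · λ_4+ρ ↦ (0, 2, 0, 1, 0) · λ_5+ρ ↦ (0, 2, 0, 1, 0) · λ_6+ρ ↦ (0, 2, 0, 2, 0) · λ_7+ρ ↦ (0, 2, 0, 1, 0) · λ_8+ρ ↦ (0, 0, 1, 3, 0) · λ_9+ρ ↦ (0, 2, 1, 0, 1) · λ_10+ρ ↦ (0, 0, 1, 3, 0) · λ_11+ρ ↦ (0, 2, 0, 1, 0) · λ_12+ρ ↦ (0, 1, 2, 1, 0) · λ_13+ρ ↦ (0, 0, 1, 3, 0) · λ_14+ρ ↦ (0, 2, 0, 2, 0) · λ_15+ρ ↦ (0, 0, 1, 3, 0) · λ_16+ρ ↦ (0, 2, 1, 0, 1) · λ_17+ρ ↦ (0, 2, 0, 2, 0) · λ_18+ρ ↦ (0, 2, 1, 0, 1)

Grouping the 18 weights by Ā_5-representative: 6 linkage classes.

[[1, 2, 6, 14, 17], [3], [4, 5, 7, 11], [8, 10, 13, 15], [9, 16, 18], [12]]


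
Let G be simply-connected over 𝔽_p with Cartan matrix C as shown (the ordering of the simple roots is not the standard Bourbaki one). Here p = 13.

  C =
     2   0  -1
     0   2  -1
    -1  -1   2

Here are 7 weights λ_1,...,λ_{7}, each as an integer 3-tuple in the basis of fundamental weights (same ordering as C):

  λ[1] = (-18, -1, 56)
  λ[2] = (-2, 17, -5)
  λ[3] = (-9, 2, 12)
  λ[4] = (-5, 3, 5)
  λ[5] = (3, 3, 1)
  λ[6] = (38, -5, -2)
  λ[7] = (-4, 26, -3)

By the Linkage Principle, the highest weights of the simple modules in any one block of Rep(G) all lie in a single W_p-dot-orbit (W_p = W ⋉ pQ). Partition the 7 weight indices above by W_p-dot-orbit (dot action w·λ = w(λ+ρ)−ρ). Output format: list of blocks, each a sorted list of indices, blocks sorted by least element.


Cartan matrix: type A_3 (|W|=24); un-permuting the 3 rows.

Alcove-folded reps (p=13, 7 weights, presented ϖ-order):

  1: (1, 8, 0);  2: (1, 8, 0);  3: (5, 0, 5);  4: (4, 4, 2);  5: (4, 4, 2);  6: (1, 8, 0);  7: (3, 1, 8)

Partition of {1..7} into 4 W_13-dot-orbits:

[[1, 2, 6], [3], [4, 5], [7]]


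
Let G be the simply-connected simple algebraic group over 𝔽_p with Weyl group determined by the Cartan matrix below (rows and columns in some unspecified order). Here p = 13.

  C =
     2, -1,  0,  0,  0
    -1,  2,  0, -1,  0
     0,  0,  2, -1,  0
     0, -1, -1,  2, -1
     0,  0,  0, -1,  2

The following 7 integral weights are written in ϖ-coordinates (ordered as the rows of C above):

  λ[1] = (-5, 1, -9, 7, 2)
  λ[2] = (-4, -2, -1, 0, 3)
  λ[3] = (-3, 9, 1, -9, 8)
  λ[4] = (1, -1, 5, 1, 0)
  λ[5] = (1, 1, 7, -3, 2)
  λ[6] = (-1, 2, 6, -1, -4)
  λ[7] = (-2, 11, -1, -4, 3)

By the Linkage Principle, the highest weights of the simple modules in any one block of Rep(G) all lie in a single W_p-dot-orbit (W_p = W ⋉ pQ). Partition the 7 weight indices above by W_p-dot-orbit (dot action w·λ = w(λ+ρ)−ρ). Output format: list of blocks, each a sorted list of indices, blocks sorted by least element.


Type D_5, rank 5, |W|=1920; reorder rows/cols to standard.

Each λ_j+ρ reduced to Ā_13; 5-tuples below use C's row order:

    1: (2, 0, 6, 2, 1)
    2: (1, 0, 3, 0, 1)
    3: (2, 0, 6, 2, 1)
    4: (2, 0, 6, 2, 1)
    5: (2, 0, 6, 2, 1)
    6: (0, 0, 4, 3, 0)
    7: (1, 0, 3, 0, 1)

These 7 weights hit 3 W_13-dot-orbits; sizes (4, 2, 1):

[[1, 3, 4, 5], [2, 7], [6]]


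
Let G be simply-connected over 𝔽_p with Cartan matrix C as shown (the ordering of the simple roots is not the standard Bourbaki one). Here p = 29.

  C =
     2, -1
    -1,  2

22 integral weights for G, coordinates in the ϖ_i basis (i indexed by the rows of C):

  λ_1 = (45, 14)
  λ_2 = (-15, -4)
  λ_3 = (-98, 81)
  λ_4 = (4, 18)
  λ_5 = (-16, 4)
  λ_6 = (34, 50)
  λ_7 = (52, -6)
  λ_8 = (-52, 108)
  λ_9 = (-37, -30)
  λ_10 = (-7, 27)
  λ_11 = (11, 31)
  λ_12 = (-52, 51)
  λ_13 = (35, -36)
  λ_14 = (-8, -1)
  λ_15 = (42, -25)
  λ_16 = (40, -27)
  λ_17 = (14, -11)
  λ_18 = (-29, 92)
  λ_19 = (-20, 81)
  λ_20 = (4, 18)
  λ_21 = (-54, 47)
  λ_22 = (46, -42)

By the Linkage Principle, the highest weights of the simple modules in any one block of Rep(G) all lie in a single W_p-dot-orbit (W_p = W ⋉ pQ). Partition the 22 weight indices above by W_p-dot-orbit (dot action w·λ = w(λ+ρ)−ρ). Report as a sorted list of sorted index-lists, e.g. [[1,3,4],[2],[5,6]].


A_2 Cartan matrix, 2 simple roots permuted; ρ=(1,1).

Ā_29 reps of the 22 weights (A_2, coords as presented):

  λ_1 → (3, 14);  λ_2 → (3, 14);  λ_3 → (5, 10);  λ_4 → (5, 19);  λ_5 → (5, 10);  λ_6 → (6, 22);  λ_7 → (5, 19);  λ_8 → (0, 7);  λ_9 → (0, 7);  λ_10 → (6, 22);  λ_11 → (3, 14);  λ_12 → (6, 22);  λ_13 → (6, 22);  λ_14 → (0, 7);  λ_15 → (5, 10);  λ_16 → (3, 14);  λ_17 → (5, 10);  λ_18 → (6, 22);  λ_19 → (5, 19);  λ_20 → (5, 19);  λ_21 → (5, 19);  λ_22 → (12, 11)

Partition of {1..22} into 6 W_29-dot-orbits:

[[1, 2, 11, 16], [3, 5, 15, 17], [4, 7, 19, 20, 21], [6, 10, 12, 13, 18], [8, 9, 14], [22]]


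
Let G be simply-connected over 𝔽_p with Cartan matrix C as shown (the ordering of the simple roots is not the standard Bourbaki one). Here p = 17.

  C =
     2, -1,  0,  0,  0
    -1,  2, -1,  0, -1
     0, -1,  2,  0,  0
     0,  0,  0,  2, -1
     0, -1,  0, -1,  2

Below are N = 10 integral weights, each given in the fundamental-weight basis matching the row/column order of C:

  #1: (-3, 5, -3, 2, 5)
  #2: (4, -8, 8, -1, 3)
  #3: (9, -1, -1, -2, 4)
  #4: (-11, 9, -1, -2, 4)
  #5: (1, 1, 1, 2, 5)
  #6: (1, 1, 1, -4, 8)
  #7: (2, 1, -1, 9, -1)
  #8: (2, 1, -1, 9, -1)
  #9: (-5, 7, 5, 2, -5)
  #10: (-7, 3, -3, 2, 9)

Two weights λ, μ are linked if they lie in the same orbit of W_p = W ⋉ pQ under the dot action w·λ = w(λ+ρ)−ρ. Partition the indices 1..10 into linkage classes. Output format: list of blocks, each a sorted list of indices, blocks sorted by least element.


Type D_5, rank 5, |W|=1920; reorder rows/cols to standard.

Folding the 10 weights λ_j+ρ into Ā_17 (reps in the given 5-coord order):

  λ_1+ρ ↦ (2, 2, 2, 3, 0);  λ_2+ρ ↦ (2, 2, 2, 3, 0);  λ_3+ρ ↦ (10, 0, 0, 1, 2);  λ_4+ρ ↦ (10, 0, 0, 1, 2);  λ_5+ρ ↦ (2, 2, 2, 3, 0);  λ_6+ρ ↦ (2, 2, 2, 3, 0);  λ_7+ρ ↦ (3, 2, 0, 10, 0);  λ_8+ρ ↦ (3, 2, 0, 10, 0);  λ_9+ρ ↦ (4, 0, 6, 1, 3);  λ_10+ρ ↦ (2, 2, 2, 3, 0)

Partition of {1..10} into 4 W_17-dot-orbits:

[[1, 2, 5, 6, 10], [3, 4], [7, 8], [9]]


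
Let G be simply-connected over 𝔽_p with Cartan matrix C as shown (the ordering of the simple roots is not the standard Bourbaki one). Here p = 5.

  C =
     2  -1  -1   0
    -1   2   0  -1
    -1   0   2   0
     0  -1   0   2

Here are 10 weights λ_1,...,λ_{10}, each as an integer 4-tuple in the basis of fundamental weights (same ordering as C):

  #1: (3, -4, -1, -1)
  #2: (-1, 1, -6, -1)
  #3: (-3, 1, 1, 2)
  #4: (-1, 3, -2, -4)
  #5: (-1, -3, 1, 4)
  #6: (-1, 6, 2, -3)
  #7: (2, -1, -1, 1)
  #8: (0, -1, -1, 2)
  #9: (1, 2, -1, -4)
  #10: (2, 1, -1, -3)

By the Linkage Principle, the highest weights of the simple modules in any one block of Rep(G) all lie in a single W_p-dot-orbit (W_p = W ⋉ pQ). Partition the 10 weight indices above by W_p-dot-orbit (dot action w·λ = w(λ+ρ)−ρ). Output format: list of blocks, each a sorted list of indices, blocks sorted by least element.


Dynkin diagram of C (from the 6 off-diagonal −1 entries): A_4.

W_5-reps of the 10 weights in Ā_5 (same 4-coord order as C):

  λ_1+ρ ↦ (1, 0, 0, 3)
  λ_2+ρ ↦ (2, 0, 0, 3)
  λ_3+ρ ↦ (2, 0, 0, 3)
  λ_4+ρ ↦ (1, 0, 0, 3)
  λ_5+ρ ↦ (2, 0, 0, 3)
  λ_6+ρ ↦ (2, 0, 0, 3)
  λ_7+ρ ↦ (3, 0, 0, 2)
  λ_8+ρ ↦ (1, 0, 0, 3)
  λ_9+ρ ↦ (2, 0, 0, 3)
  λ_10+ρ ↦ (3, 0, 0, 2)

Grouping the 10 weights by Ā_5-representative: 3 linkage classes.

[[1, 4, 8], [2, 3, 5, 6, 9], [7, 10]]


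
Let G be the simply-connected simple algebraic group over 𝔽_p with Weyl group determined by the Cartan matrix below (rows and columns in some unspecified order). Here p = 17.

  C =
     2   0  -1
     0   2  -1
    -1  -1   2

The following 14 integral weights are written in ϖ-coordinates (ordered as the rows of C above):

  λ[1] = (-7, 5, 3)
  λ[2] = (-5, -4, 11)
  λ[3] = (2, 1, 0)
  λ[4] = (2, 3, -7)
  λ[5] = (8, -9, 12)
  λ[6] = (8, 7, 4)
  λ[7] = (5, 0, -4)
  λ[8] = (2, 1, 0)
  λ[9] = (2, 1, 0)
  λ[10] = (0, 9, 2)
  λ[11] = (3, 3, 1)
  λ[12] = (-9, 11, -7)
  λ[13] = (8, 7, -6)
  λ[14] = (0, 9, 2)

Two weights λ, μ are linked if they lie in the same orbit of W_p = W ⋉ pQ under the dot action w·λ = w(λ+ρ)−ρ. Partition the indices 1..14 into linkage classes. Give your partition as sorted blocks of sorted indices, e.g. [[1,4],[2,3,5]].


A_3 Cartan matrix, 3 simple roots permuted; ρ=(1,1,1).

Alcove-folded reps (p=17, 14 weights, presented ϖ-order):

  λ_1+ρ ↦ (4, 4, 2)
  λ_2+ρ ↦ (4, 3, 5)
  λ_3+ρ ↦ (3, 2, 1)
  λ_4+ρ ↦ (3, 2, 1)
  λ_5+ρ ↦ (4, 3, 5)
  λ_6+ρ ↦ (4, 3, 5)
  λ_7+ρ ↦ (3, 2, 1)
  λ_8+ρ ↦ (3, 2, 1)
  λ_9+ρ ↦ (3, 2, 1)
  λ_10+ρ ↦ (1, 10, 3)
  λ_11+ρ ↦ (4, 4, 2)
  λ_12+ρ ↦ (6, 2, 6)
  λ_13+ρ ↦ (4, 3, 5)
  λ_14+ρ ↦ (1, 10, 3)

Linkage partition of the 14 weights (5 classes, p=17):

[[1, 11], [2, 5, 6, 13], [3, 4, 7, 8, 9], [10, 14], [12]]


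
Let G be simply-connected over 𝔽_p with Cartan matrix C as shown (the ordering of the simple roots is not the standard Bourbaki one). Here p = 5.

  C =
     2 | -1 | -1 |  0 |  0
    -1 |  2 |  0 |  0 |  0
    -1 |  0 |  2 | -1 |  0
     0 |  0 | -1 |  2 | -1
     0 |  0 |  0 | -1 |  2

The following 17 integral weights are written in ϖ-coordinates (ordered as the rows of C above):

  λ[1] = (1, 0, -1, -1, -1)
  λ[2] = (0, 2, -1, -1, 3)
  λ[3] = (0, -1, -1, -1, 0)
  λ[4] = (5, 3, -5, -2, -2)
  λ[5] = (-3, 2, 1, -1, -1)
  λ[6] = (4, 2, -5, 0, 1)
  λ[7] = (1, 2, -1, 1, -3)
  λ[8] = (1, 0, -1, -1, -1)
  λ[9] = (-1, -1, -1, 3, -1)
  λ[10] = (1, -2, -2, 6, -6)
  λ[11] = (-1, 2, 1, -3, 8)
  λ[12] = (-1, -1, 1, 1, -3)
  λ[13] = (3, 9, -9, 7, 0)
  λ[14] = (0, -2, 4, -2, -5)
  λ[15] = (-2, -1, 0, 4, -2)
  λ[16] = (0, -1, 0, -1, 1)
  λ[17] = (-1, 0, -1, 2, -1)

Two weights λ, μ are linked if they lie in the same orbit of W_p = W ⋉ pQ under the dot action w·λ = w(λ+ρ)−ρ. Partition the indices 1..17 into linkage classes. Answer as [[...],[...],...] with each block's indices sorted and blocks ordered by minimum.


A_5 Cartan matrix, 5 simple roots permuted; ρ=(1,1,1,1,1).

Ā_5 reps of the 17 weights (A_5, coords as presented):

  [1] (2, 1, 0, 0, 0)
  [2] (1, 0, 0, 0, 1)
  [3] (1, 0, 0, 0, 1)
  [4] (1, 0, 0, 0, 1)
  [5] (2, 1, 0, 0, 0)
  [6] (1, 0, 1, 0, 2)
  [7] (2, 1, 0, 0, 0)
  [8] (2, 1, 0, 0, 0)
  [9] (0, 0, 0, 4, 0)
  [10] (1, 0, 1, 0, 2)
  [11] (0, 0, 2, 0, 2)
  [12] (0, 0, 2, 0, 2)
  [13] (1, 0, 0, 0, 1)
  [14] (0, 0, 0, 4, 0)
  [15] (0, 0, 0, 4, 0)
  [16] (1, 0, 1, 0, 2)
  [17] (0, 1, 0, 3, 0)

The 17 indices split into 6 linkage classes (same alcove rep ⇔ same W_5-dot-orbit):

[[1, 5, 7, 8], [2, 3, 4, 13], [6, 10, 16], [9, 14, 15], [11, 12], [17]]


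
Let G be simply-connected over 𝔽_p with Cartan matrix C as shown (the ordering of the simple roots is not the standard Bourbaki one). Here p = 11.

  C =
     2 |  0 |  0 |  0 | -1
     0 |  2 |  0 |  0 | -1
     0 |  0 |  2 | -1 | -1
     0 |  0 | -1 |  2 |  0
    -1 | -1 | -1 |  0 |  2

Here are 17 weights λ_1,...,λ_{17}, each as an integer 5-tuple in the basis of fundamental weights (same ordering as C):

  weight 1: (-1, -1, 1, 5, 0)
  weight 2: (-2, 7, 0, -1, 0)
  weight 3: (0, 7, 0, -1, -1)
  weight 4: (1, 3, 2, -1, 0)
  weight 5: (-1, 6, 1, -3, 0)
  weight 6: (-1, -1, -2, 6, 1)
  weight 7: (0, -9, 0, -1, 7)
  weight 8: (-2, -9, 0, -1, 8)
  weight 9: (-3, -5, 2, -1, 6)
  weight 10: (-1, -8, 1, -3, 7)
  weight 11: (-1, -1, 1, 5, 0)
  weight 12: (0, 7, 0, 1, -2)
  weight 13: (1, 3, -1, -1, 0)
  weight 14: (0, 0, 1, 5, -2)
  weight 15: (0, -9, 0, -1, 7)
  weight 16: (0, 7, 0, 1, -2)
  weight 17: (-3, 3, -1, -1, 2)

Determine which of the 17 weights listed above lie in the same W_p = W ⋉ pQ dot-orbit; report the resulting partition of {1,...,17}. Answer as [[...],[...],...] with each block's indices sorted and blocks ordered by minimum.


Cartan matrix: type D_5 (|W|=1920); un-permuting the 5 rows.

Folding the 17 weights λ_j+ρ into Ā_11 (reps in the given 5-coord order):

  [1] (0, 0, 1, 6, 1) · [2] (1, 8, 1, 0, 0) · [3] (1, 8, 1, 0, 0) · [4] (2, 4, 0, 0, 1) · [5] (0, 7, 0, 2, 1) · [6] (0, 0, 1, 6, 1) · [7] (1, 8, 1, 0, 0) · [8] (1, 8, 1, 0, 0) · [9] (2, 4, 0, 0, 1) · [10] (0, 7, 0, 2, 1) · [11] (0, 0, 1, 6, 1) · [12] (0, 7, 0, 2, 1) · [13] (2, 4, 0, 0, 1) · [14] (0, 0, 1, 6, 1) · [15] (1, 8, 1, 0, 0) · [16] (0, 7, 0, 2, 1) · [17] (2, 4, 0, 0, 1)

The 17 indices split into 4 linkage classes (same alcove rep ⇔ same W_11-dot-orbit):

[[1, 6, 11, 14], [2, 3, 7, 8, 15], [4, 9, 13, 17], [5, 10, 12, 16]]


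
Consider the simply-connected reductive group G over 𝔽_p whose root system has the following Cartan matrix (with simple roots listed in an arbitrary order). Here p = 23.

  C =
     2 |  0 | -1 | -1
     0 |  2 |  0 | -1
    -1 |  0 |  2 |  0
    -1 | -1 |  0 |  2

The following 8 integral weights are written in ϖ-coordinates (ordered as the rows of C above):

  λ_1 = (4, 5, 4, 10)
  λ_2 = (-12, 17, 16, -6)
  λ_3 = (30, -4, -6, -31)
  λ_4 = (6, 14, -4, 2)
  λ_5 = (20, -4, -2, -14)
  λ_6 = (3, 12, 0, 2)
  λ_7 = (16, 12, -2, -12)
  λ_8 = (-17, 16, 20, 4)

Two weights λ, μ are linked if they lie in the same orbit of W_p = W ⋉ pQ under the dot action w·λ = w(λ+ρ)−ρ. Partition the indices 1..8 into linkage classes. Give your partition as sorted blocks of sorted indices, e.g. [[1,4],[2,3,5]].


Cartan matrix: type A_4 (|W|=120); un-permuting the 4 rows.

W_23-reps of the 8 weights in Ā_23 (same 4-coord order as C):

  λ_1 → (5, 2, 1, 11);  λ_2 → (5, 2, 1, 11);  λ_3 → (4, 13, 1, 3);  λ_4 → (4, 13, 1, 3);  λ_5 → (4, 13, 1, 3);  λ_6 → (4, 13, 1, 3);  λ_7 → (5, 2, 1, 11);  λ_8 → (5, 2, 1, 11)

Linkage partition of the 8 weights (2 classes, p=23):

[[1, 2, 7, 8], [3, 4, 5, 6]]


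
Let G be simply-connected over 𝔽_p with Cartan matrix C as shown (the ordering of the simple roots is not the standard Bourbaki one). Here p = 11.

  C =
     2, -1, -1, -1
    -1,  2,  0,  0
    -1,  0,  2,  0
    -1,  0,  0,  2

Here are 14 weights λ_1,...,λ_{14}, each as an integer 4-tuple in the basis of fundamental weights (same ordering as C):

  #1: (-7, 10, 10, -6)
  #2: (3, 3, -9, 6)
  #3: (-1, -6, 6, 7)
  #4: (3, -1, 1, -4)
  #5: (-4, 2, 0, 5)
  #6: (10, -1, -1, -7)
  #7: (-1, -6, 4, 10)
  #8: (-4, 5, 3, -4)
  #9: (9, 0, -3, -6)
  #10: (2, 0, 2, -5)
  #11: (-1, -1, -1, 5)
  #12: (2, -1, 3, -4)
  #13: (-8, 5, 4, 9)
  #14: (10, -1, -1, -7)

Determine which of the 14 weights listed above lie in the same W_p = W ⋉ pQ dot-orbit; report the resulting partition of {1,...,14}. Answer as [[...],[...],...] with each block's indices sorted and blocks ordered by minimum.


C ↔ D_4 under row/col permutation; |W(D_4)| = 192.

Folding the 14 weights λ_j+ρ into Ā_11 (reps in the given 4-coord order):

  λ_1 → (0, 0, 0, 6) · λ_2 → (0, 0, 4, 3) · λ_3 → (1, 0, 2, 3) · λ_4 → (1, 0, 2, 3) · λ_5 → (1, 0, 2, 3) · λ_6 → (0, 0, 0, 6) · λ_7 → (0, 0, 0, 6) · λ_8 → (1, 0, 2, 3) · λ_9 → (0, 1, 2, 5) · λ_10 → (1, 0, 2, 3) · λ_11 → (0, 0, 0, 6) · λ_12 → (0, 0, 4, 3) · λ_13 → (1, 1, 2, 3) · λ_14 → (0, 0, 0, 6)

5 distinct reps among the 14 weights ⇒ 5 W_11-linkage classes:

[[1, 6, 7, 11, 14], [2, 12], [3, 4, 5, 8, 10], [9], [13]]


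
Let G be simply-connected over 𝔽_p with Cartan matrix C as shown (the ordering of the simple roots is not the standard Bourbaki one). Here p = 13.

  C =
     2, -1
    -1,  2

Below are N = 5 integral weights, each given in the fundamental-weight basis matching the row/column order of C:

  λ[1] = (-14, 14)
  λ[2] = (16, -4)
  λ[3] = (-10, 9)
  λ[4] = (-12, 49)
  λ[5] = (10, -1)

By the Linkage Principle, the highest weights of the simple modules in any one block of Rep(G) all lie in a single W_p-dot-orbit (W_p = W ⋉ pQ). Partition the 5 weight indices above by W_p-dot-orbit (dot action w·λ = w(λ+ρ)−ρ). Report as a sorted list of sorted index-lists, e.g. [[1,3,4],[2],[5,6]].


A_2 Cartan matrix, 2 simple roots permuted; ρ=(1,1).

Alcove-folded reps (p=13, 5 weights, presented ϖ-order):

  λ_1 → (11, 0) · λ_2 → (9, 1) · λ_3 → (9, 1) · λ_4 → (11, 0) · λ_5 → (11, 0)

2 distinct reps among the 5 weights ⇒ 2 W_13-linkage classes:

[[1, 4, 5], [2, 3]]


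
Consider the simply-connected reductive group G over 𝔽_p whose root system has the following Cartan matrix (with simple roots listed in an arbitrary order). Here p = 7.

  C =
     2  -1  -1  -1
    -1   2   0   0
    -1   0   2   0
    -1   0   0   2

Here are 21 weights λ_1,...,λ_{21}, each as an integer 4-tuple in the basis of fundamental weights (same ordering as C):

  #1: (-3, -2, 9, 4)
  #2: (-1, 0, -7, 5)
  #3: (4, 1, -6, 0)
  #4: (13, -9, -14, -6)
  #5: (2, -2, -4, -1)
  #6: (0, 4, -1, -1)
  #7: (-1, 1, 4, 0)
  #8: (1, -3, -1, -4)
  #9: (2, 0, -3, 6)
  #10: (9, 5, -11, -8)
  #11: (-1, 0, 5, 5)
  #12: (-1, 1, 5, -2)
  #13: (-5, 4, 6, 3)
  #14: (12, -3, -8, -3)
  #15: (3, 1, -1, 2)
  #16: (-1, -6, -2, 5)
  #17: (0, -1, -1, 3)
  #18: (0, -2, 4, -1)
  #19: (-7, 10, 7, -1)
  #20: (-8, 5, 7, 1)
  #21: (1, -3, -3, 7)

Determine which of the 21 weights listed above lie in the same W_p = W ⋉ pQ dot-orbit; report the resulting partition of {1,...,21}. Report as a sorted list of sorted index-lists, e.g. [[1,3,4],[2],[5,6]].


Root system D_4: the 4×4 matrix C matches after relabeling.

Each λ_j+ρ reduced to Ā_7; 4-tuples below use C's row order:

  1: (1, 2, 1, 2);  2: (1, 5, 0, 0);  3: (1, 1, 4, 0);  4: (1, 1, 4, 0);  5: (0, 0, 2, 1);  6: (1, 5, 0, 0);  7: (1, 1, 4, 0);  8: (0, 0, 2, 1);  9: (1, 2, 1, 2);  10: (0, 0, 2, 1);  11: (1, 5, 0, 0);  12: (0, 1, 5, 0);  13: (0, 0, 2, 1);  14: (1, 2, 1, 2);  15: (0, 0, 2, 1);  16: (0, 1, 5, 0);  17: (1, 0, 0, 4);  18: (0, 1, 5, 0);  19: (1, 1, 4, 0);  20: (1, 0, 0, 4);  21: (1, 0, 0, 4)

Linkage partition of the 21 weights (6 classes, p=7):

[[1, 9, 14], [2, 6, 11], [3, 4, 7, 19], [5, 8, 10, 13, 15], [12, 16, 18], [17, 20, 21]]


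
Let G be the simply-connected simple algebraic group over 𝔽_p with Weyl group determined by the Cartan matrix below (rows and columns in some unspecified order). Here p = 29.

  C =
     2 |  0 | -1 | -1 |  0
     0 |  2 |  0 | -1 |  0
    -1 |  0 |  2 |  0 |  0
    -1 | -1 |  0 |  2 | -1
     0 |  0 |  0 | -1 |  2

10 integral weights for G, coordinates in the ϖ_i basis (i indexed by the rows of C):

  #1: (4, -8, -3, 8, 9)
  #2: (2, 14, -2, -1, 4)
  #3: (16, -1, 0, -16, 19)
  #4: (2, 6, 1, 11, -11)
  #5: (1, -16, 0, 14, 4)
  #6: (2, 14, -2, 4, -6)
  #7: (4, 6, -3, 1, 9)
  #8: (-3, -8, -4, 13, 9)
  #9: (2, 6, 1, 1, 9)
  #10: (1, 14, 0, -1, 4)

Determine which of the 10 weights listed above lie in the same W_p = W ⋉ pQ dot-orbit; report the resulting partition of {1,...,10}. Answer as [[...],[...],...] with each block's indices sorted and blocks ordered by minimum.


Type D_5, rank 5, |W|=1920; reorder rows/cols to standard.

λ_j+ρ reflected into Ā_29 (⟨·,θ^∨⟩≤29); 5-tuples as given:

  λ_1+ρ ↦ (3, 7, 2, 2, 10) · λ_2+ρ ↦ (2, 15, 1, 0, 5) · λ_3+ρ ↦ (2, 15, 1, 0, 5) · λ_4+ρ ↦ (3, 7, 2, 2, 10) · λ_5+ρ ↦ (2, 15, 1, 0, 5) · λ_6+ρ ↦ (2, 15, 1, 0, 5) · λ_7+ρ ↦ (3, 7, 2, 2, 10) · λ_8+ρ ↦ (3, 7, 2, 2, 10) · λ_9+ρ ↦ (3, 7, 2, 2, 10) · λ_10+ρ ↦ (2, 15, 1, 0, 5)

Linkage partition of the 10 weights (2 classes, p=29):

[[1, 4, 7, 8, 9], [2, 3, 5, 6, 10]]


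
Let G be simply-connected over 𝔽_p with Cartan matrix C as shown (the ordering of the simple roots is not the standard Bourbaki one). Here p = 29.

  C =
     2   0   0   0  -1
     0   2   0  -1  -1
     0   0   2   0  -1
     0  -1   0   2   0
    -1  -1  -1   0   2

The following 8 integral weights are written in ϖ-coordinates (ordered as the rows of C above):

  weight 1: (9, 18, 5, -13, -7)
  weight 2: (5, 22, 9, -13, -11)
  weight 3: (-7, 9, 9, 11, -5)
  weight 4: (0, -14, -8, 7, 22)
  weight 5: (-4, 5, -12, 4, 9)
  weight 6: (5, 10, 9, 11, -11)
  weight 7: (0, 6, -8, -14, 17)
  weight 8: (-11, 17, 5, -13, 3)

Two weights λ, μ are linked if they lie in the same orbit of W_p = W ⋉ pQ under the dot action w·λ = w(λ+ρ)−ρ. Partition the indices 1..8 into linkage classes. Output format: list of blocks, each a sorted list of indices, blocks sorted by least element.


D_5 Cartan matrix, 5 simple roots permuted; ρ=(1,1,1,1,1).

λ_j+ρ reflected into Ā_29 (⟨·,θ^∨⟩≤29); 5-tuples as given:

  λ_1+ρ ↦ (4, 0, 0, 12, 6)
  λ_2+ρ ↦ (4, 0, 0, 12, 6)
  λ_3+ρ ↦ (4, 0, 0, 12, 6)
  λ_4+ρ ↦ (1, 2, 7, 5, 3)
  λ_5+ρ ↦ (1, 2, 7, 5, 3)
  λ_6+ρ ↦ (4, 0, 0, 12, 6)
  λ_7+ρ ↦ (1, 2, 7, 5, 3)
  λ_8+ρ ↦ (4, 0, 0, 12, 6)

Linkage partition of the 8 weights (2 classes, p=29):

[[1, 2, 3, 6, 8], [4, 5, 7]]


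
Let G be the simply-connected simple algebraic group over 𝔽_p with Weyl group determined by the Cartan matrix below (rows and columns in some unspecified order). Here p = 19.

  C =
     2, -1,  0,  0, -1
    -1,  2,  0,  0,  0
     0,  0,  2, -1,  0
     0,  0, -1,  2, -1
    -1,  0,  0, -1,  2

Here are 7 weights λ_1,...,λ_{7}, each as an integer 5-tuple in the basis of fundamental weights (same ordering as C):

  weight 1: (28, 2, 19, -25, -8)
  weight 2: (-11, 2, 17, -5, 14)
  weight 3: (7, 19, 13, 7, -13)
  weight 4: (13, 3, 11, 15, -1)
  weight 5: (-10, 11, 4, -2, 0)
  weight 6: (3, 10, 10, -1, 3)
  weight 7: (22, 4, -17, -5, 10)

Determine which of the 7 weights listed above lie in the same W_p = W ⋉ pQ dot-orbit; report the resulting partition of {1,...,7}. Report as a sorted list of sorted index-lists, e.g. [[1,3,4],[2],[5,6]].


A_5 Cartan matrix, 5 simple roots permuted; ρ=(1,1,1,1,1).

Alcove-folded reps (p=19, 7 weights, presented ϖ-order):

  λ_1 → (7, 3, 1, 1, 6);  λ_2 → (0, 3, 4, 4, 1);  λ_3 → (0, 3, 4, 4, 1);  λ_4 → (0, 3, 4, 4, 1);  λ_5 → (0, 3, 4, 4, 1);  λ_6 → (4, 0, 0, 0, 4);  λ_7 → (0, 3, 4, 4, 1)

Grouping the 7 weights by Ā_19-representative: 3 linkage classes.

[[1], [2, 3, 4, 5, 7], [6]]


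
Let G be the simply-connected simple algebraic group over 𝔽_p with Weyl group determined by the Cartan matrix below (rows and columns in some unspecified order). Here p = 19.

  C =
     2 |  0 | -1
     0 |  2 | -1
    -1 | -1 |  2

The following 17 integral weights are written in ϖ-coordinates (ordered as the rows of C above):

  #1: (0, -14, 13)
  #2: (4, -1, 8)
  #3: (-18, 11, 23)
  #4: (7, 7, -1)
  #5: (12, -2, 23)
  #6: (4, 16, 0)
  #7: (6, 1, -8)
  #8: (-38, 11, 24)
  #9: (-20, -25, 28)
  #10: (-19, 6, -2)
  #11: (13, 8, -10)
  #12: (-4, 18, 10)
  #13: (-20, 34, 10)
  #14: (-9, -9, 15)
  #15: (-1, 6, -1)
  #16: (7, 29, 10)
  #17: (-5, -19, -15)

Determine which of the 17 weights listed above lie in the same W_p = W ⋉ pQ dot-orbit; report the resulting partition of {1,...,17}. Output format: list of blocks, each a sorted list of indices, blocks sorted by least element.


A_3 Cartan matrix, 3 simple roots permuted; ρ=(1,1,1).

λ_j+ρ reflected into Ā_19 (⟨·,θ^∨⟩≤19); 3-tuples as given:

  [1] (1, 13, 1);  [2] (5, 0, 9);  [3] (0, 5, 2);  [4] (8, 8, 0);  [5] (1, 13, 1);  [6] (1, 13, 1);  [7] (0, 5, 2);  [8] (1, 12, 6);  [9] (5, 0, 9);  [10] (1, 12, 6);  [11] (5, 0, 9);  [12] (8, 8, 0);  [13] (8, 8, 0);  [14] (8, 8, 0);  [15] (0, 7, 0);  [16] (8, 8, 0);  [17] (1, 13, 1)

These 17 weights hit 6 W_19-dot-orbits; sizes (4, 3, 2, 5, 2, 1):

[[1, 5, 6, 17], [2, 9, 11], [3, 7], [4, 12, 13, 14, 16], [8, 10], [15]]


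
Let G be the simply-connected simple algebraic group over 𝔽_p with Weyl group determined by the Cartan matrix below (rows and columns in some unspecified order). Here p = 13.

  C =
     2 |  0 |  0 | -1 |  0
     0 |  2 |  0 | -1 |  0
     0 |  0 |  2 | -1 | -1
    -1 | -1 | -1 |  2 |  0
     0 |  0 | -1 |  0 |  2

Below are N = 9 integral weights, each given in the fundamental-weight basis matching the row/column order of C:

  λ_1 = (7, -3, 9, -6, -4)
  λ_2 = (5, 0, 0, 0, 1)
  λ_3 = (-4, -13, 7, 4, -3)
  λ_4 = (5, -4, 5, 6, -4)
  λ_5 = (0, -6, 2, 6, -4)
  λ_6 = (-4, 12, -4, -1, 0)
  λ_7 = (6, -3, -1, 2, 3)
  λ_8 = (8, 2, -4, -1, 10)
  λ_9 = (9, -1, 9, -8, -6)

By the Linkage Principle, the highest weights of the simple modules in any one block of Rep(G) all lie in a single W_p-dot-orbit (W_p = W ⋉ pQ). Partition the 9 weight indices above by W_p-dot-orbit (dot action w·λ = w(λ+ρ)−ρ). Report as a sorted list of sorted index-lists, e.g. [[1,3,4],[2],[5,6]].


Type D_5, rank 5, |W|=1920; reorder rows/cols to standard.

Alcove-folded reps (p=13, 9 weights, presented ϖ-order):

  λ_1 → (1, 5, 0, 2, 3)
  λ_2 → (6, 1, 1, 1, 2)
  λ_3 → (6, 1, 1, 1, 2)
  λ_4 → (0, 3, 3, 0, 4)
  λ_5 → (1, 5, 0, 2, 3)
  λ_6 → (1, 5, 0, 2, 3)
  λ_7 → (6, 1, 1, 1, 2)
  λ_8 → (2, 4, 3, 0, 1)
  λ_9 → (1, 5, 0, 2, 3)

Linkage partition of the 9 weights (4 classes, p=13):

[[1, 5, 6, 9], [2, 3, 7], [4], [8]]


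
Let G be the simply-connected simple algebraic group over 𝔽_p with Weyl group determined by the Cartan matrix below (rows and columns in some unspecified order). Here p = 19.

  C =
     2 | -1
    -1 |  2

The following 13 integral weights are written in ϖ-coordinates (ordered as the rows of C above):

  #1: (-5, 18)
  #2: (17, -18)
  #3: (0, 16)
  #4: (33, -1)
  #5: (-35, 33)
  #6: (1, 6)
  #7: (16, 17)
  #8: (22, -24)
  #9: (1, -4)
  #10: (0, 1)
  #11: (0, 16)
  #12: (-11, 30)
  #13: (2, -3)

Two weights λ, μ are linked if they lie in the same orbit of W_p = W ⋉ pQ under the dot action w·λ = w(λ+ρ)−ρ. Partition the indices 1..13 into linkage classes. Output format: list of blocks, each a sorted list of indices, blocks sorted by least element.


Type A_2, rank 2, |W|=6; reorder rows/cols to standard.

Alcove-folded reps (p=19, 13 weights, presented ϖ-order):

  1: (4, 15);  2: (1, 17);  3: (1, 17);  4: (4, 15);  5: (4, 15);  6: (2, 7);  7: (1, 2);  8: (4, 15);  9: (1, 2);  10: (1, 2);  11: (1, 17);  12: (2, 7);  13: (1, 2)

Linkage partition of the 13 weights (4 classes, p=19):

[[1, 4, 5, 8], [2, 3, 11], [6, 12], [7, 9, 10, 13]]


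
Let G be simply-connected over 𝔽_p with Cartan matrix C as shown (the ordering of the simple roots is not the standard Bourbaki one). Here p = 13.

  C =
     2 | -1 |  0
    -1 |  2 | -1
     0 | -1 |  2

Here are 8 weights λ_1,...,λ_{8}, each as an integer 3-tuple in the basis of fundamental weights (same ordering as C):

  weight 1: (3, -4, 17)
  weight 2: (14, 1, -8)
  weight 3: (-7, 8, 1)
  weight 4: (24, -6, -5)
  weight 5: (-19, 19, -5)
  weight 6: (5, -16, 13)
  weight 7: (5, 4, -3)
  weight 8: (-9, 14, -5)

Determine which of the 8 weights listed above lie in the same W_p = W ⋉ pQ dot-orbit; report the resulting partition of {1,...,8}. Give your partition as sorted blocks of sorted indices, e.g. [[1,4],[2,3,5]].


Cartan matrix: type A_3 (|W|=24); un-permuting the 3 rows.

W_13-reps of the 8 weights in Ā_13 (same 3-coord order as C):

    λ_1+ρ ↦ (3, 2, 7)
    λ_2+ρ ↦ (6, 3, 2)
    λ_3+ρ ↦ (6, 3, 2)
    λ_4+ρ ↦ (1, 3, 4)
    λ_5+ρ ↦ (6, 3, 2)
    λ_6+ρ ↦ (7, 4, 1)
    λ_7+ρ ↦ (6, 3, 2)
    λ_8+ρ ↦ (6, 3, 2)

Partition of {1..8} into 4 W_13-dot-orbits:

[[1], [2, 3, 5, 7, 8], [4], [6]]


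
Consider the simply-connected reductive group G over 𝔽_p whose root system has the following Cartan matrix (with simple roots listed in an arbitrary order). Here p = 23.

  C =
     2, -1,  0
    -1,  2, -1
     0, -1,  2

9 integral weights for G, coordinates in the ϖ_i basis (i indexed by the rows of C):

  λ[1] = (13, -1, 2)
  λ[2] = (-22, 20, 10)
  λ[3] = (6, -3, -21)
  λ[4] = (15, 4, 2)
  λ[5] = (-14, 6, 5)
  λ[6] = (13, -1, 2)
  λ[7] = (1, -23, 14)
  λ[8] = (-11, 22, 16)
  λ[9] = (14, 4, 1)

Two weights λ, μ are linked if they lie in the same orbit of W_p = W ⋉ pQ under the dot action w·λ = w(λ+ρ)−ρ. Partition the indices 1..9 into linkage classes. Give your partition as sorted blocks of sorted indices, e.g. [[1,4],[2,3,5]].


Root system A_3: the 3×3 matrix C matches after relabeling.

Folding the 9 weights λ_j+ρ into Ā_23 (reps in the given 3-coord order):

  [1] (14, 0, 3) · [2] (12, 0, 2) · [3] (15, 5, 2) · [4] (15, 5, 2) · [5] (7, 6, 0) · [6] (14, 0, 3) · [7] (15, 5, 2) · [8] (7, 6, 0) · [9] (15, 5, 2)

Grouping the 9 weights by Ā_23-representative: 4 linkage classes.

[[1, 6], [2], [3, 4, 7, 9], [5, 8]]


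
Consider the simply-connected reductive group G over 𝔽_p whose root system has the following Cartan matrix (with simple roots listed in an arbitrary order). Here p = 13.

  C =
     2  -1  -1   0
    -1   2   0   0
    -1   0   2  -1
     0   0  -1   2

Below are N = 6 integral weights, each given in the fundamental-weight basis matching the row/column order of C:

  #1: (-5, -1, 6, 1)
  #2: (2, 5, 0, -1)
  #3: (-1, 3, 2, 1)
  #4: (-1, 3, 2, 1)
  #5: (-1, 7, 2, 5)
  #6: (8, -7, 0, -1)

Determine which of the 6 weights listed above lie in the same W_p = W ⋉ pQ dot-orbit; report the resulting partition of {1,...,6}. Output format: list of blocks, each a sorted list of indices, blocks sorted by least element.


Type A_4, rank 4, |W|=120; reorder rows/cols to standard.

Each λ_j+ρ reduced to Ā_13; 4-tuples below use C's row order:

    [1] (0, 4, 3, 2)
    [2] (3, 6, 1, 0)
    [3] (0, 4, 3, 2)
    [4] (0, 4, 3, 2)
    [5] (0, 4, 3, 2)
    [6] (3, 6, 1, 0)

Partition of {1..6} into 2 W_13-dot-orbits:

[[1, 3, 4, 5], [2, 6]]


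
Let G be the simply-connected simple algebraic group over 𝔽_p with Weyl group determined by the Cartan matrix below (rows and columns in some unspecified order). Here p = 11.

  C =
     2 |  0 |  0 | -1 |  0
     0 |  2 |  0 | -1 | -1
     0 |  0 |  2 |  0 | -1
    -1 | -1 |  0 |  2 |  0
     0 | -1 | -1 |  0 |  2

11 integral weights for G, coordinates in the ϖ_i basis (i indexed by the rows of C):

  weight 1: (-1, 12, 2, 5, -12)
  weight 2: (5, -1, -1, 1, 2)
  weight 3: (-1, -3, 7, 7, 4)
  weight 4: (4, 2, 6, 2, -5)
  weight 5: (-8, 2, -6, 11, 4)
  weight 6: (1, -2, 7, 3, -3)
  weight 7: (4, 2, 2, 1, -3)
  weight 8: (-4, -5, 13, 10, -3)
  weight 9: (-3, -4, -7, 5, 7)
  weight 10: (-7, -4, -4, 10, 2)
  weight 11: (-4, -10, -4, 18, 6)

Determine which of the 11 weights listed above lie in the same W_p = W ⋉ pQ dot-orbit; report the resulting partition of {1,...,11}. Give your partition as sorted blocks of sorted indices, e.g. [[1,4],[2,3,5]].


A_5 Cartan matrix, 5 simple roots permuted; ρ=(1,1,1,1,1).

W_11-reps of the 11 weights in Ā_11 (same 5-coord order as C):

  [1] (6, 0, 0, 2, 3) · [2] (6, 0, 0, 2, 3) · [3] (6, 0, 0, 2, 3) · [4] (2, 1, 0, 2, 3) · [5] (2, 1, 0, 2, 3) · [6] (2, 2, 5, 1, 1) · [7] (5, 1, 1, 2, 2) · [8] (2, 1, 0, 2, 3) · [9] (2, 2, 5, 1, 1) · [10] (6, 0, 0, 2, 3) · [11] (2, 1, 0, 2, 3)

4 distinct reps among the 11 weights ⇒ 4 W_11-linkage classes:

[[1, 2, 3, 10], [4, 5, 8, 11], [6, 9], [7]]


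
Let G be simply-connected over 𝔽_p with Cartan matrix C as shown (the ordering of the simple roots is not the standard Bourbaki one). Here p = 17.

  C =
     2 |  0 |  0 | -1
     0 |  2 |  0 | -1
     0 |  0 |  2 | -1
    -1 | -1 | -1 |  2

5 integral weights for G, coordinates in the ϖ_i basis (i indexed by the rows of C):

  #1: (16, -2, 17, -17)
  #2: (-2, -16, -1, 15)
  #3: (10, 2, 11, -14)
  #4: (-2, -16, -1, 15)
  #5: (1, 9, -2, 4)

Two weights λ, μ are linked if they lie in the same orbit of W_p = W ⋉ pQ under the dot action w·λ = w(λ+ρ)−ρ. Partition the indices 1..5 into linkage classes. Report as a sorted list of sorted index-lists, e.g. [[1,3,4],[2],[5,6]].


Dynkin diagram of C (from the 6 off-diagonal −1 entries): D_4.

W_17-reps of the 5 weights in Ā_17 (same 4-coord order as C):

    [1] (1, 15, 0, 0)
    [2] (1, 15, 0, 0)
    [3] (2, 10, 1, 0)
    [4] (1, 15, 0, 0)
    [5] (2, 10, 1, 0)

2 distinct reps among the 5 weights ⇒ 2 W_17-linkage classes:

[[1, 2, 4], [3, 5]]


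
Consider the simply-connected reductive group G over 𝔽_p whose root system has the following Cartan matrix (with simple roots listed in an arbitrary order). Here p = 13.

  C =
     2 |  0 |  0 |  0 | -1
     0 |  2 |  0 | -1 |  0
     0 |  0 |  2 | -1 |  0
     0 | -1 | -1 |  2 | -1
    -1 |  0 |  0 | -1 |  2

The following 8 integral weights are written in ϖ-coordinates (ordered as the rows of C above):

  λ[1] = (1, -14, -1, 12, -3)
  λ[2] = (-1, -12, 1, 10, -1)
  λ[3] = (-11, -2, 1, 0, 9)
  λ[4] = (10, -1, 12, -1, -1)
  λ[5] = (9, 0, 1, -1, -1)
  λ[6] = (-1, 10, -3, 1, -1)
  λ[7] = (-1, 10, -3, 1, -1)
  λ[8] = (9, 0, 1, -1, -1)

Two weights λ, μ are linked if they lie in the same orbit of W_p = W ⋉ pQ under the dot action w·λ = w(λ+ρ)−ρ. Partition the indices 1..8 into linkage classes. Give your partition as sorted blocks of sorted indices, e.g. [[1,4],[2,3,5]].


Cartan matrix: type D_5 (|W|=1920); un-permuting the 5 rows.

Each λ_j+ρ reduced to Ā_13; 5-tuples below use C's row order:

  λ_1 → (0, 11, 2, 0, 0);  λ_2 → (0, 11, 2, 0, 0);  λ_3 → (10, 1, 2, 0, 0);  λ_4 → (0, 11, 2, 0, 0);  λ_5 → (10, 1, 2, 0, 0);  λ_6 → (0, 11, 2, 0, 0);  λ_7 → (0, 11, 2, 0, 0);  λ_8 → (10, 1, 2, 0, 0)

Partition of {1..8} into 2 W_13-dot-orbits:

[[1, 2, 4, 6, 7], [3, 5, 8]]


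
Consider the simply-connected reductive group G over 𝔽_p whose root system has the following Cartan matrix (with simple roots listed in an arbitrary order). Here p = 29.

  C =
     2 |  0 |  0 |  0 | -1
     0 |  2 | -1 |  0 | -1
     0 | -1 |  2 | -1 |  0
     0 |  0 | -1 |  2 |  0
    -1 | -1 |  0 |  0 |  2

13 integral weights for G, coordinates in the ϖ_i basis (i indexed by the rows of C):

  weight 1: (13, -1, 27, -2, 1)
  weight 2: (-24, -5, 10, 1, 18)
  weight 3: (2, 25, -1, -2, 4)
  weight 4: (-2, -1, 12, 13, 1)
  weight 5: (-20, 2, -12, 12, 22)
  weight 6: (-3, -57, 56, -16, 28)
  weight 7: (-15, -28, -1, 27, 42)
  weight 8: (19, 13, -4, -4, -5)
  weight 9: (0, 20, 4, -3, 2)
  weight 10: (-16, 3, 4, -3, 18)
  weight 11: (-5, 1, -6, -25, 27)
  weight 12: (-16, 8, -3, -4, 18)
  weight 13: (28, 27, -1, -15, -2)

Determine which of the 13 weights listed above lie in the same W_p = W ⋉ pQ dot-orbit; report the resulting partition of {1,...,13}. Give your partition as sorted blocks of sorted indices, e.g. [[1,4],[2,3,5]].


A_5 Cartan matrix, 5 simple roots permuted; ρ=(1,1,1,1,1).

Alcove-folded reps (p=29, 13 weights, presented ϖ-order):

  1: (1, 0, 13, 14, 1);  2: (15, 4, 3, 2, 4);  3: (0, 21, 3, 1, 3);  4: (1, 0, 13, 14, 1);  5: (15, 4, 3, 2, 4);  6: (1, 0, 13, 14, 1);  7: (1, 0, 13, 14, 1);  8: (15, 4, 3, 2, 4);  9: (0, 21, 3, 1, 3);  10: (15, 4, 3, 2, 4);  11: (0, 21, 3, 1, 3);  12: (15, 4, 3, 2, 4);  13: (1, 0, 13, 14, 1)

Partition of {1..13} into 3 W_29-dot-orbits:

[[1, 4, 6, 7, 13], [2, 5, 8, 10, 12], [3, 9, 11]]


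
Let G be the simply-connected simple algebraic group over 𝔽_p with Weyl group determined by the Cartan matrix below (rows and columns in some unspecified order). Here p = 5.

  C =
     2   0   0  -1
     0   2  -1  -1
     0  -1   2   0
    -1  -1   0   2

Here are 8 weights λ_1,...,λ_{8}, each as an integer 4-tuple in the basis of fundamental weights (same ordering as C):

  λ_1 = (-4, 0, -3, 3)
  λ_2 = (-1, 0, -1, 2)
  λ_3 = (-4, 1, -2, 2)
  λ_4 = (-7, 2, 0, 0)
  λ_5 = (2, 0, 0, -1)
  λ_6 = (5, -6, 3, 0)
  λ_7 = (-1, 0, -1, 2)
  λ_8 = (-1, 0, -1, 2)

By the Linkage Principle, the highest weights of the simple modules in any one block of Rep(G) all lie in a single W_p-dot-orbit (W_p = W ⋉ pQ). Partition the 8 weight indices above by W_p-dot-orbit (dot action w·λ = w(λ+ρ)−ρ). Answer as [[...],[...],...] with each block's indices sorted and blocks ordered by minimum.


C ↔ A_4 under row/col permutation; |W(A_4)| = 120.

Alcove-folded reps (p=5, 8 weights, presented ϖ-order):

    1: (3, 1, 1, 0)
    2: (0, 1, 0, 3)
    3: (3, 1, 1, 0)
    4: (0, 1, 0, 3)
    5: (3, 1, 1, 0)
    6: (0, 1, 0, 3)
    7: (0, 1, 0, 3)
    8: (0, 1, 0, 3)

Grouping the 8 weights by Ā_5-representative: 2 linkage classes.

[[1, 3, 5], [2, 4, 6, 7, 8]]
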